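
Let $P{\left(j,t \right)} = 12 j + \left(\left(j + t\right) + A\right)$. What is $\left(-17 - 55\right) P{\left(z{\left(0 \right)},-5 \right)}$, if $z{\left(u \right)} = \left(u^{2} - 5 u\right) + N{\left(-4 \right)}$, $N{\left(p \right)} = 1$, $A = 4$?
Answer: $-864$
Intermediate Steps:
$z{\left(u \right)} = 1 + u^{2} - 5 u$ ($z{\left(u \right)} = \left(u^{2} - 5 u\right) + 1 = 1 + u^{2} - 5 u$)
$P{\left(j,t \right)} = 4 + t + 13 j$ ($P{\left(j,t \right)} = 12 j + \left(\left(j + t\right) + 4\right) = 12 j + \left(4 + j + t\right) = 4 + t + 13 j$)
$\left(-17 - 55\right) P{\left(z{\left(0 \right)},-5 \right)} = \left(-17 - 55\right) \left(4 - 5 + 13 \left(1 + 0^{2} - 0\right)\right) = - 72 \left(4 - 5 + 13 \left(1 + 0 + 0\right)\right) = - 72 \left(4 - 5 + 13 \cdot 1\right) = - 72 \left(4 - 5 + 13\right) = \left(-72\right) 12 = -864$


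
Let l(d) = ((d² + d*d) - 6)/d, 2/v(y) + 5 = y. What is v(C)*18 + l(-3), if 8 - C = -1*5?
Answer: ½ ≈ 0.50000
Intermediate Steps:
C = 13 (C = 8 - (-1)*5 = 8 - 1*(-5) = 8 + 5 = 13)
v(y) = 2/(-5 + y)
l(d) = (-6 + 2*d²)/d (l(d) = ((d² + d²) - 6)/d = (2*d² - 6)/d = (-6 + 2*d²)/d)
v(C)*18 + l(-3) = (2/(-5 + 13))*18 + (-6/(-3) + 2*(-3)) = (2/8)*18 + (-6*(-⅓) - 6) = (2*(⅛))*18 + (2 - 6) = (¼)*18 - 4 = 9/2 - 4 = ½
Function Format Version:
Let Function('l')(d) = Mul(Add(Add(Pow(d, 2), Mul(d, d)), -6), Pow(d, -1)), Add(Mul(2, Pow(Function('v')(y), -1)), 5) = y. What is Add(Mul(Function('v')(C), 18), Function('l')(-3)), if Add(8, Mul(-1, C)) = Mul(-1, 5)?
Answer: Rational(1, 2) ≈ 0.50000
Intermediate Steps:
C = 13 (C = Add(8, Mul(-1, Mul(-1, 5))) = Add(8, Mul(-1, -5)) = Add(8, 5) = 13)
Function('v')(y) = Mul(2, Pow(Add(-5, y), -1))
Function('l')(d) = Mul(Pow(d, -1), Add(-6, Mul(2, Pow(d, 2)))) (Function('l')(d) = Mul(Add(Add(Pow(d, 2), Pow(d, 2)), -6), Pow(d, -1)) = Mul(Add(Mul(2, Pow(d, 2)), -6), Pow(d, -1)) = Mul(Add(-6, Mul(2, Pow(d, 2))), Pow(d, -1)) = Mul(Pow(d, -1), Add(-6, Mul(2, Pow(d, 2)))))
Add(Mul(Function('v')(C), 18), Function('l')(-3)) = Add(Mul(Mul(2, Pow(Add(-5, 13), -1)), 18), Add(Mul(-6, Pow(-3, -1)), Mul(2, -3))) = Add(Mul(Mul(2, Pow(8, -1)), 18), Add(Mul(-6, Rational(-1, 3)), -6)) = Add(Mul(Mul(2, Rational(1, 8)), 18), Add(2, -6)) = Add(Mul(Rational(1, 4), 18), -4) = Add(Rational(9, 2), -4) = Rational(1, 2)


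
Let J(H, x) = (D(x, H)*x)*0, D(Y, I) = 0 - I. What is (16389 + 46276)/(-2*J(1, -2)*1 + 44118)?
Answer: 62665/44118 ≈ 1.4204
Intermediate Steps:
D(Y, I) = -I
J(H, x) = 0 (J(H, x) = ((-H)*x)*0 = -H*x*0 = 0)
(16389 + 46276)/(-2*J(1, -2)*1 + 44118) = (16389 + 46276)/(-2*0*1 + 44118) = 62665/(0*1 + 44118) = 62665/(0 + 44118) = 62665/44118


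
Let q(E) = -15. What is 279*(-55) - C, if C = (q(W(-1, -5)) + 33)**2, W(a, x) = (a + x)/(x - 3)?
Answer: -15669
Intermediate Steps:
W(a, x) = (a + x)/(-3 + x)
C = 324 (C = (-15 + 33)**2 = 18**2 = 324)
279*(-55) - C = 279*(-55) - 1*324 = -15345 - 324 = -15669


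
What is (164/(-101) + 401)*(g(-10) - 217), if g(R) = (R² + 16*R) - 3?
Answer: -11294360/101 ≈ -1.1183e+5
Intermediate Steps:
g(R) = -3 + R² + 16*R
(164/(-101) + 401)*(g(-10) - 217) = (164/(-101) + 401)*((-3 + (-10)² + 16*(-10)) - 217) = (164*(-1/101) + 401)*((-3 + 100 - 160) - 217) = (-164/101 + 401)*(-63 - 217) = (40337/101)*(-280) = -11294360/101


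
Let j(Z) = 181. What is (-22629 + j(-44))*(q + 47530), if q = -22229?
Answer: -567956848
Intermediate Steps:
(-22629 + j(-44))*(q + 47530) = (-22629 + 181)*(-22229 + 47530) = -22448*25301 = -567956848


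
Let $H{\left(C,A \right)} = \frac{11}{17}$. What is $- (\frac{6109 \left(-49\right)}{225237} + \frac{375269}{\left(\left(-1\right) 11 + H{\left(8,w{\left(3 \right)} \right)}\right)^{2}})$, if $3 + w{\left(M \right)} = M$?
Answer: $- \frac{24418297637801}{6976941312} \approx -3499.9$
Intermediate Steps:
$w{\left(M \right)} = -3 + M$
$H{\left(C,A \right)} = \frac{11}{17}$ ($H{\left(C,A \right)} = 11 \cdot \frac{1}{17} = \frac{11}{17}$)
$- (\frac{6109 \left(-49\right)}{225237} + \frac{375269}{\left(\left(-1\right) 11 + H{\left(8,w{\left(3 \right)} \right)}\right)^{2}}) = - (\frac{6109 \left(-49\right)}{225237} + \frac{375269}{\left(\left(-1\right) 11 + \frac{11}{17}\right)^{2}}) = - (\left(-299341\right) \frac{1}{225237} + \frac{375269}{\left(-11 + \frac{11}{17}\right)^{2}}) = - (- \frac{299341}{225237} + \frac{375269}{\left(- \frac{176}{17}\right)^{2}}) = - (- \frac{299341}{225237} + \frac{375269}{\frac{30976}{289}}) = - (- \frac{299341}{225237} + 375269 \cdot \frac{289}{30976}) = - (- \frac{299341}{225237} + \frac{108452741}{30976}) = \left(-1\right) \frac{24418297637801}{6976941312} = - \frac{24418297637801}{6976941312}$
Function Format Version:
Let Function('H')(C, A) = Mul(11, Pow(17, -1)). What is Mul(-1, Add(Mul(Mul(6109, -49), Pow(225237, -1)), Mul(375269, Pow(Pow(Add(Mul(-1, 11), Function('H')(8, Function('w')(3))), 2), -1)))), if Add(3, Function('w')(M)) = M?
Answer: Rational(-24418297637801, 6976941312) ≈ -3499.9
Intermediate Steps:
Function('w')(M) = Add(-3, M)
Function('H')(C, A) = Rational(11, 17) (Function('H')(C, A) = Mul(11, Rational(1, 17)) = Rational(11, 17))
Mul(-1, Add(Mul(Mul(6109, -49), Pow(225237, -1)), Mul(375269, Pow(Pow(Add(Mul(-1, 11), Function('H')(8, Function('w')(3))), 2), -1)))) = Mul(-1, Add(Mul(Mul(6109, -49), Pow(225237, -1)), Mul(375269, Pow(Pow(Add(Mul(-1, 11), Rational(11, 17)), 2), -1)))) = Mul(-1, Add(Mul(-299341, Rational(1, 225237)), Mul(375269, Pow(Pow(Add(-11, Rational(11, 17)), 2), -1)))) = Mul(-1, Add(Rational(-299341, 225237), Mul(375269, Pow(Pow(Rational(-176, 17), 2), -1)))) = Mul(-1, Add(Rational(-299341, 225237), Mul(375269, Pow(Rational(30976, 289), -1)))) = Mul(-1, Add(Rational(-299341, 225237), Mul(375269, Rational(289, 30976)))) = Mul(-1, Add(Rational(-299341, 225237), Rational(108452741, 30976))) = Mul(-1, Rational(24418297637801, 6976941312)) = Rational(-24418297637801, 6976941312)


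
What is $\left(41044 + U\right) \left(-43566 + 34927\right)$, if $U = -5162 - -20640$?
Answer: $-488293558$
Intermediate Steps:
$U = 15478$ ($U = -5162 + 20640 = 15478$)
$\left(41044 + U\right) \left(-43566 + 34927\right) = \left(41044 + 15478\right) \left(-43566 + 34927\right) = 56522 \left(-8639\right) = -488293558$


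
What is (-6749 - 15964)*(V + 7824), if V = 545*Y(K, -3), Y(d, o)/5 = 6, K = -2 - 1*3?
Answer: -549064062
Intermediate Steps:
K = -5 (K = -2 - 3 = -5)
Y(d, o) = 30 (Y(d, o) = 5*6 = 30)
V = 16350 (V = 545*30 = 16350)
(-6749 - 15964)*(V + 7824) = (-6749 - 15964)*(16350 + 7824) = -22713*24174 = -549064062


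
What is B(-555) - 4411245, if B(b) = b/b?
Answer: -4411244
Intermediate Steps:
B(b) = 1
B(-555) - 4411245 = 1 - 4411245 = -4411244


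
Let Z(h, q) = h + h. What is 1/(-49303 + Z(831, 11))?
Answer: -1/47641 ≈ -2.0990e-5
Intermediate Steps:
Z(h, q) = 2*h
1/(-49303 + Z(831, 11)) = 1/(-49303 + 2*831) = 1/(-49303 + 1662) = 1/(-47641) = -1/47641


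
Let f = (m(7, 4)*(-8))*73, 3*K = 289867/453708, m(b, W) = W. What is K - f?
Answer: 3179875531/1361124 ≈ 2336.2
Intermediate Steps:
K = 289867/1361124 (K = (289867/453708)/3 = (289867*(1/453708))/3 = (⅓)*(289867/453708) = 289867/1361124 ≈ 0.21296)
f = -2336 (f = (4*(-8))*73 = -32*73 = -2336)
K - f = 289867/1361124 - 1*(-2336) = 289867/1361124 + 2336 = 3179875531/1361124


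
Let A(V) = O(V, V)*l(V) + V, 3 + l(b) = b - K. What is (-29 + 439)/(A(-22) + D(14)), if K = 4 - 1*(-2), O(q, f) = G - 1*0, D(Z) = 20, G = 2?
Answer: -205/32 ≈ -6.4063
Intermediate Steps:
O(q, f) = 2 (O(q, f) = 2 - 1*0 = 2 + 0 = 2)
K = 6 (K = 4 + 2 = 6)
l(b) = -9 + b (l(b) = -3 + (b - 1*6) = -3 + (b - 6) = -3 + (-6 + b) = -9 + b)
A(V) = -18 + 3*V (A(V) = 2*(-9 + V) + V = (-18 + 2*V) + V = -18 + 3*V)
(-29 + 439)/(A(-22) + D(14)) = (-29 + 439)/((-18 + 3*(-22)) + 20) = 410/((-18 - 66) + 20) = 410/(-84 + 20) = 410/(-64) = 410*(-1/64) = -205/32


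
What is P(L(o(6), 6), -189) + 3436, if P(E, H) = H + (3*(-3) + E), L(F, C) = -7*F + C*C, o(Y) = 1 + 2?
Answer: 3253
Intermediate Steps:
o(Y) = 3
L(F, C) = C² - 7*F (L(F, C) = -7*F + C² = C² - 7*F)
P(E, H) = -9 + E + H (P(E, H) = H + (-9 + E) = -9 + E + H)
P(L(o(6), 6), -189) + 3436 = (-9 + (6² - 7*3) - 189) + 3436 = (-9 + (36 - 21) - 189) + 3436 = (-9 + 15 - 189) + 3436 = -183 + 3436 = 3253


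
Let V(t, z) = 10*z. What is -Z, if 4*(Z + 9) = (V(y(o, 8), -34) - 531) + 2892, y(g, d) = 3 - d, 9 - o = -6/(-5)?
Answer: -1985/4 ≈ -496.25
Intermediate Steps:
o = 39/5 (o = 9 - (-6)/(-5) = 9 - (-6)*(-1)/5 = 9 - 1*6/5 = 9 - 6/5 = 39/5 ≈ 7.8000)
Z = 1985/4 (Z = -9 + ((10*(-34) - 531) + 2892)/4 = -9 + ((-340 - 531) + 2892)/4 = -9 + (-871 + 2892)/4 = -9 + (1/4)*2021 = -9 + 2021/4 = 1985/4 ≈ 496.25)
-Z = -1*1985/4 = -1985/4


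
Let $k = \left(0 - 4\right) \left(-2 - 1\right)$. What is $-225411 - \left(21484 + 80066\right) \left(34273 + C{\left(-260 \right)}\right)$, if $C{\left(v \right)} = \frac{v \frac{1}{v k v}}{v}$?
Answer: $- \frac{18823347418565}{5408} \approx -3.4806 \cdot 10^{9}$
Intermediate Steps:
$k = 12$ ($k = \left(-4\right) \left(-3\right) = 12$)
$C{\left(v \right)} = \frac{1}{12 v^{2}}$ ($C{\left(v \right)} = \frac{v \frac{1}{v 12 v}}{v} = \frac{v \frac{1}{12 v v}}{v} = \frac{v \frac{1}{12 v^{2}}}{v} = \frac{\frac{1}{12} \frac{1}{v}}{v} = \frac{1}{12 v^{2}}$)
$-225411 - \left(21484 + 80066\right) \left(34273 + C{\left(-260 \right)}\right) = -225411 - \left(21484 + 80066\right) \left(34273 + \frac{1}{12 \cdot 67600}\right) = -225411 - 101550 \left(34273 + \frac{1}{12} \cdot \frac{1}{67600}\right) = -225411 - 101550 \left(34273 + \frac{1}{811200}\right) = -225411 - 101550 \cdot \frac{27802257601}{811200} = -225411 - \frac{18822128395877}{5408} = - \frac{18823347418565}{5408}$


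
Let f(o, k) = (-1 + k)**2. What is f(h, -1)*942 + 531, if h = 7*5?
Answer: 4299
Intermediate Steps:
h = 35
f(h, -1)*942 + 531 = (-1 - 1)**2*942 + 531 = (-2)**2*942 + 531 = 4*942 + 531 = 3768 + 531 = 4299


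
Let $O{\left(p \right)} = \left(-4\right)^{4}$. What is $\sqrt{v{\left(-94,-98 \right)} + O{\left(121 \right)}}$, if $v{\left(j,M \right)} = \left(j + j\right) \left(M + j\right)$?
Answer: $16 \sqrt{142} \approx 190.66$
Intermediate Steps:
$O{\left(p \right)} = 256$
$v{\left(j,M \right)} = 2 j \left(M + j\right)$
$\sqrt{v{\left(-94,-98 \right)} + O{\left(121 \right)}} = \sqrt{2 \left(-94\right) \left(-98 - 94\right) + 256} = \sqrt{2 \left(-94\right) \left(-192\right) + 256} = \sqrt{36096 + 256} = \sqrt{36352} = 16 \sqrt{142}$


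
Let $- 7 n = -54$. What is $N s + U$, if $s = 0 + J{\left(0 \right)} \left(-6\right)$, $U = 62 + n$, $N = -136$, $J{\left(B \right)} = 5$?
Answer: $\frac{29048}{7} \approx 4149.7$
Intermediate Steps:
$n = \frac{54}{7}$ ($n = \left(- \frac{1}{7}\right) \left(-54\right) = \frac{54}{7} \approx 7.7143$)
$U = \frac{488}{7}$ ($U = 62 + \frac{54}{7} = \frac{488}{7} \approx 69.714$)
$s = -30$ ($s = 0 + 5 \left(-6\right) = 0 - 30 = -30$)
$N s + U = \left(-136\right) \left(-30\right) + \frac{488}{7} = 4080 + \frac{488}{7} = \frac{29048}{7}$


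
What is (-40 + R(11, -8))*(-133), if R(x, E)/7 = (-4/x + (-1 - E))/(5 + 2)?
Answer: 48811/11 ≈ 4437.4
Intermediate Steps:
R(x, E) = -1 - E - 4/x (R(x, E) = 7*((-4/x + (-1 - E))/(5 + 2)) = 7*((-1 - E - 4/x)/7) = 7*((-1 - E - 4/x)*(⅐)) = 7*(-⅐ - 4/(7*x) - E/7) = -1 - E - 4/x)
(-40 + R(11, -8))*(-133) = (-40 + (-1 - 1*(-8) - 4/11))*(-133) = (-40 + (-1 + 8 - 4*1/11))*(-133) = (-40 + (-1 + 8 - 4/11))*(-133) = (-40 + 73/11)*(-133) = -367/11*(-133) = 48811/11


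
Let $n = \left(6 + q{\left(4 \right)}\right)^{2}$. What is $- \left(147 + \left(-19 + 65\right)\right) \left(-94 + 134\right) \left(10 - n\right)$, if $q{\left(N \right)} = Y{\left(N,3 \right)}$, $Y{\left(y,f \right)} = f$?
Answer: $548120$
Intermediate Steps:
$q{\left(N \right)} = 3$
$n = 81$ ($n = \left(6 + 3\right)^{2} = 9^{2} = 81$)
$- \left(147 + \left(-19 + 65\right)\right) \left(-94 + 134\right) \left(10 - n\right) = - \left(147 + \left(-19 + 65\right)\right) \left(-94 + 134\right) \left(10 - 81\right) = - \left(147 + 46\right) 40 \left(10 - 81\right) = - 193 \cdot 40 \left(-71\right) = - 7720 \left(-71\right) = \left(-1\right) \left(-548120\right) = 548120$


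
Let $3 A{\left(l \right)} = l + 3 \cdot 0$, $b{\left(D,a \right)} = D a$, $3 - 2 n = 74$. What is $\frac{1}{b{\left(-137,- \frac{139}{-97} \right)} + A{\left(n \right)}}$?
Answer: $- \frac{582}{121145} \approx -0.0048042$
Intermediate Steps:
$n = - \frac{71}{2}$ ($n = \frac{3}{2} - 37 = - \frac{71}{2} \approx -35.5$)
$A{\left(l \right)} = \frac{l}{3}$ ($A{\left(l \right)} = \frac{l + 3 \cdot 0}{3} = \frac{l + 0}{3} = \frac{l}{3}$)
$\frac{1}{b{\left(-137,- \frac{139}{-97} \right)} + A{\left(n \right)}} = \frac{1}{- 137 \left(- \frac{139}{-97}\right) + \frac{1}{3} \left(- \frac{71}{2}\right)} = \frac{1}{- 137 \left(\left(-139\right) \left(- \frac{1}{97}\right)\right) - \frac{71}{6}} = \frac{1}{\left(-137\right) \frac{139}{97} - \frac{71}{6}} = \frac{1}{- \frac{19043}{97} - \frac{71}{6}} = \frac{1}{- \frac{121145}{582}} = - \frac{582}{121145}$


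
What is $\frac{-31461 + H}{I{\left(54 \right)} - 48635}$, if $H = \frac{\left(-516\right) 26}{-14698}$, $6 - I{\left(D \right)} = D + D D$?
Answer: $\frac{231200181}{379201051} \approx 0.6097$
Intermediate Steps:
$I{\left(D \right)} = 6 - D - D^{2}$ ($I{\left(D \right)} = 6 - \left(D + D D\right) = 6 - \left(D + D^{2}\right) = 6 - D - D^{2}$)
$H = \frac{6708}{7349}$ ($H = \left(-13416\right) \left(- \frac{1}{14698}\right) = \frac{6708}{7349} \approx 0.91278$)
$\frac{-31461 + H}{I{\left(54 \right)} - 48635} = \frac{-31461 + \frac{6708}{7349}}{\left(6 - 54 - 54^{2}\right) - 48635} = - \frac{231200181}{7349 \left(\left(6 - 54 - 2916\right) - 48635\right)} = - \frac{231200181}{7349 \left(-2964 - 48635\right)} = - \frac{231200181}{7349 \left(-51599\right)} = \left(- \frac{231200181}{7349}\right) \left(- \frac{1}{51599}\right) = \frac{231200181}{379201051}$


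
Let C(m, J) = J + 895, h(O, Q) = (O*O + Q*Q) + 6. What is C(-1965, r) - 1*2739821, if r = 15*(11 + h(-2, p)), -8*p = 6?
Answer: -43817641/16 ≈ -2.7386e+6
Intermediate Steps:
p = -¾ (p = -⅛*6 = -¾ ≈ -0.75000)
h(O, Q) = 6 + O² + Q² (h(O, Q) = (O² + Q²) + 6 = 6 + O² + Q²)
r = 5175/16 (r = 15*(11 + (6 + (-2)² + (-¾)²)) = 15*(11 + (6 + 4 + 9/16)) = 15*(11 + 169/16) = 15*(345/16) = 5175/16 ≈ 323.44)
C(m, J) = 895 + J
C(-1965, r) - 1*2739821 = (895 + 5175/16) - 1*2739821 = 19495/16 - 2739821 = -43817641/16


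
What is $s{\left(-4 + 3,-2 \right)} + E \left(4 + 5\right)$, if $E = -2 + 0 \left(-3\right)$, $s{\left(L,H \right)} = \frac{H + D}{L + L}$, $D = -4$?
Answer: $-15$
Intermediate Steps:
$s{\left(L,H \right)} = \frac{-4 + H}{2 L}$ ($s{\left(L,H \right)} = \frac{H - 4}{L + L} = \frac{-4 + H}{2 L}$)
$E = -2$ ($E = -2 + 0 = -2$)
$s{\left(-4 + 3,-2 \right)} + E \left(4 + 5\right) = \frac{-4 - 2}{2 \left(-4 + 3\right)} - 2 \left(4 + 5\right) = \frac{1}{2} \frac{1}{-1} \left(-6\right) - 18 = \frac{1}{2} \left(-1\right) \left(-6\right) - 18 = 3 - 18 = -15$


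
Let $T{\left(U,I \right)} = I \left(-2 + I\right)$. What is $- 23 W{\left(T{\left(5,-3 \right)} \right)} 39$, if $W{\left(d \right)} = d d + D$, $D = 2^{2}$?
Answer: $-205413$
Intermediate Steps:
$D = 4$
$W{\left(d \right)} = 4 + d^{2}$ ($W{\left(d \right)} = d d + 4 = d^{2} + 4 = 4 + d^{2}$)
$- 23 W{\left(T{\left(5,-3 \right)} \right)} 39 = - 23 \left(4 + \left(- 3 \left(-2 - 3\right)\right)^{2}\right) 39 = - 23 \left(4 + \left(\left(-3\right) \left(-5\right)\right)^{2}\right) 39 = - 23 \left(4 + 15^{2}\right) 39 = - 23 \left(4 + 225\right) 39 = \left(-23\right) 229 \cdot 39 = \left(-5267\right) 39 = -205413$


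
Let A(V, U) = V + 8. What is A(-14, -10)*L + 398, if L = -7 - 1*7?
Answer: 482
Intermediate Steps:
A(V, U) = 8 + V
L = -14 (L = -7 - 7 = -14)
A(-14, -10)*L + 398 = (8 - 14)*(-14) + 398 = -6*(-14) + 398 = 84 + 398 = 482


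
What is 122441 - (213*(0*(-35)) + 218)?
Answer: 122223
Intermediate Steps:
122441 - (213*(0*(-35)) + 218) = 122441 - (213*0 + 218) = 122441 - (0 + 218) = 122441 - 1*218 = 122441 - 218 = 122223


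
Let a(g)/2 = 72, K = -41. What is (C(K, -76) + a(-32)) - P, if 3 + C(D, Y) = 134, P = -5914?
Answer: 6189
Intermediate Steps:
a(g) = 144 (a(g) = 2*72 = 144)
C(D, Y) = 131 (C(D, Y) = -3 + 134 = 131)
(C(K, -76) + a(-32)) - P = (131 + 144) - 1*(-5914) = 275 + 5914 = 6189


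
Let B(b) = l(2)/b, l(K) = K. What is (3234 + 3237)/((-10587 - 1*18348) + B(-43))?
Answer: -278253/1244207 ≈ -0.22364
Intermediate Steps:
B(b) = 2/b
(3234 + 3237)/((-10587 - 1*18348) + B(-43)) = (3234 + 3237)/((-10587 - 1*18348) + 2/(-43)) = 6471/((-10587 - 18348) + 2*(-1/43)) = 6471/(-28935 - 2/43) = 6471/(-1244207/43) = 6471*(-43/1244207) = -278253/1244207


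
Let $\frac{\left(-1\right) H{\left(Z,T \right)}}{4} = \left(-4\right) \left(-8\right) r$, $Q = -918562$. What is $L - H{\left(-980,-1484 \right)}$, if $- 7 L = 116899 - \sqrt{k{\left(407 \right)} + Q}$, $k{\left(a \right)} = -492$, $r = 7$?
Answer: $- \frac{110627}{7} + \frac{i \sqrt{919054}}{7} \approx -15804.0 + 136.95 i$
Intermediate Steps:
$H{\left(Z,T \right)} = -896$ ($H{\left(Z,T \right)} = - 4 \left(-4\right) \left(-8\right) 7 = - 4 \cdot 32 \cdot 7 = \left(-4\right) 224 = -896$)
$L = - \frac{116899}{7} + \frac{i \sqrt{919054}}{7}$ ($L = - \frac{116899 - \sqrt{-492 - 918562}}{7} = - \frac{116899 - \sqrt{-919054}}{7} = - \frac{116899 - i \sqrt{919054}}{7} = - \frac{116899}{7} + \frac{i \sqrt{919054}}{7} \approx -16700.0 + 136.95 i$)
$L - H{\left(-980,-1484 \right)} = \left(- \frac{116899}{7} + \frac{i \sqrt{919054}}{7}\right) - -896 = \left(- \frac{116899}{7} + \frac{i \sqrt{919054}}{7}\right) + 896 = - \frac{110627}{7} + \frac{i \sqrt{919054}}{7}$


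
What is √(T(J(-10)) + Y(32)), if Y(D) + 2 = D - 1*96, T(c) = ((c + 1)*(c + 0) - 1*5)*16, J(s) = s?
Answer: √1294 ≈ 35.972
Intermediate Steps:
T(c) = -80 + 16*c*(1 + c) (T(c) = ((1 + c)*c - 5)*16 = (c*(1 + c) - 5)*16 = (-5 + c*(1 + c))*16 = -80 + 16*c*(1 + c))
Y(D) = -98 + D (Y(D) = -2 + (D - 1*96) = -2 + (D - 96) = -2 + (-96 + D) = -98 + D)
√(T(J(-10)) + Y(32)) = √((-80 + 16*(-10) + 16*(-10)²) + (-98 + 32)) = √((-80 - 160 + 16*100) - 66) = √((-80 - 160 + 1600) - 66) = √(1360 - 66) = √1294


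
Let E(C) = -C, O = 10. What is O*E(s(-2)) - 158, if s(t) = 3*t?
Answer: -98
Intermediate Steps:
O*E(s(-2)) - 158 = 10*(-3*(-2)) - 158 = 10*(-1*(-6)) - 158 = 10*6 - 158 = 60 - 158 = -98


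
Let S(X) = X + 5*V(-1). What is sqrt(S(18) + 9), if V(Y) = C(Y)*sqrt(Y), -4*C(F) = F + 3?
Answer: sqrt(108 - 10*I)/2 ≈ 5.2017 - 0.24031*I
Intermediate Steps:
C(F) = -3/4 - F/4 (C(F) = -(F + 3)/4 = -(3 + F)/4 = -3/4 - F/4)
V(Y) = sqrt(Y)*(-3/4 - Y/4) (V(Y) = (-3/4 - Y/4)*sqrt(Y) = sqrt(Y)*(-3/4 - Y/4))
S(X) = X - 5*I/2 (S(X) = X + 5*(sqrt(-1)*(-3 - 1*(-1))/4) = X + 5*(I*(-3 + 1)/4) = X + 5*((1/4)*I*(-2)) = X + 5*(-I/2) = X - 5*I/2)
sqrt(S(18) + 9) = sqrt((18 - 5*I/2) + 9) = sqrt(27 - 5*I/2)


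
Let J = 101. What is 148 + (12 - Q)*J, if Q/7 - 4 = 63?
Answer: -46009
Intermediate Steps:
Q = 469 (Q = 28 + 7*63 = 28 + 441 = 469)
148 + (12 - Q)*J = 148 + (12 - 1*469)*101 = 148 + (12 - 469)*101 = 148 - 457*101 = 148 - 46157 = -46009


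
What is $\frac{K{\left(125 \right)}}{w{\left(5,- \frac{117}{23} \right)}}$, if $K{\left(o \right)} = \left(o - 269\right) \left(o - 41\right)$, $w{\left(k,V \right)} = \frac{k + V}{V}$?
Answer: $-707616$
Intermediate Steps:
$w{\left(k,V \right)} = \frac{V + k}{V}$
$K{\left(o \right)} = \left(-269 + o\right) \left(-41 + o\right)$
$\frac{K{\left(125 \right)}}{w{\left(5,- \frac{117}{23} \right)}} = \frac{11029 + 125^{2} - 38750}{\frac{1}{\left(-117\right) \frac{1}{23}} \left(- \frac{117}{23} + 5\right)} = \frac{11029 + 15625 - 38750}{\frac{1}{\left(-117\right) \frac{1}{23}} \left(\left(-117\right) \frac{1}{23} + 5\right)} = - \frac{12096}{\frac{1}{- \frac{117}{23}} \left(- \frac{117}{23} + 5\right)} = - \frac{12096}{\left(- \frac{23}{117}\right) \left(- \frac{2}{23}\right)} = - \frac{12096}{\frac{2}{117}} = \left(-12096\right) \frac{117}{2} = -707616$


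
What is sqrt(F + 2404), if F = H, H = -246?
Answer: sqrt(2158) ≈ 46.454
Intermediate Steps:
F = -246
sqrt(F + 2404) = sqrt(-246 + 2404) = sqrt(2158)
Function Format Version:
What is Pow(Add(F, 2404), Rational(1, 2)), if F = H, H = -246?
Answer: Pow(2158, Rational(1, 2)) ≈ 46.454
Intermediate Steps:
F = -246
Pow(Add(F, 2404), Rational(1, 2)) = Pow(Add(-246, 2404), Rational(1, 2)) = Pow(2158, Rational(1, 2))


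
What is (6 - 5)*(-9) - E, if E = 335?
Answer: -344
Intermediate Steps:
(6 - 5)*(-9) - E = (6 - 5)*(-9) - 1*335 = 1*(-9) - 335 = -9 - 335 = -344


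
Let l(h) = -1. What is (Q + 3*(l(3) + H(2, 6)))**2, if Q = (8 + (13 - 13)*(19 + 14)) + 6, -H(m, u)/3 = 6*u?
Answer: 97969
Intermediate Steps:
H(m, u) = -18*u
Q = 14 (Q = (8 + 0*33) + 6 = (8 + 0) + 6 = 8 + 6 = 14)
(Q + 3*(l(3) + H(2, 6)))**2 = (14 + 3*(-1 - 18*6))**2 = (14 + 3*(-1 - 108))**2 = (14 + 3*(-109))**2 = (14 - 327)**2 = (-313)**2 = 97969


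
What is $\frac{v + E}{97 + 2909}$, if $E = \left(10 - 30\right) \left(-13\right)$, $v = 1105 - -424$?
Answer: $\frac{1789}{3006} \approx 0.59514$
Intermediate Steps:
$v = 1529$ ($v = 1105 + 424 = 1529$)
$E = 260$ ($E = \left(-20\right) \left(-13\right) = 260$)
$\frac{v + E}{97 + 2909} = \frac{1529 + 260}{97 + 2909} = \frac{1789}{3006}$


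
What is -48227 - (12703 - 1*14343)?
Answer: -46587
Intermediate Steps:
-48227 - (12703 - 1*14343) = -48227 - (12703 - 14343) = -48227 - 1*(-1640) = -48227 + 1640 = -46587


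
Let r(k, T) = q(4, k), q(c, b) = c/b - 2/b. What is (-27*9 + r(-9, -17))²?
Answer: 4791721/81 ≈ 59157.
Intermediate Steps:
q(c, b) = -2/b + c/b
r(k, T) = 2/k (r(k, T) = (-2 + 4)/k = 2/k)
(-27*9 + r(-9, -17))² = (-27*9 + 2/(-9))² = (-243 + 2*(-⅑))² = (-243 - 2/9)² = (-2189/9)² = 4791721/81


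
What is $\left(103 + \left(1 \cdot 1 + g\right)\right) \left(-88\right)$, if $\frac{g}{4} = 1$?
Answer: $-9504$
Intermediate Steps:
$g = 4$ ($g = 4 \cdot 1 = 4$)
$\left(103 + \left(1 \cdot 1 + g\right)\right) \left(-88\right) = \left(103 + \left(1 \cdot 1 + 4\right)\right) \left(-88\right) = \left(103 + \left(1 + 4\right)\right) \left(-88\right) = \left(103 + 5\right) \left(-88\right) = 108 \left(-88\right) = -9504$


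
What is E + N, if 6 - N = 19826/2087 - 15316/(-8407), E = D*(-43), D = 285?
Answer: -30730336645/2506487 ≈ -12260.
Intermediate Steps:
E = -12255 (E = 285*(-43) = -12255)
N = -13338460/2506487 (N = 6 - (19826/2087 - 15316/(-8407)) = 6 - (19826*(1/2087) - 15316*(-1/8407)) = 6 - (19826/2087 + 2188/1201) = 6 - 1*28377382/2506487 = 6 - 28377382/2506487 = -13338460/2506487 ≈ -5.3216)
E + N = -12255 - 13338460/2506487 = -30730336645/2506487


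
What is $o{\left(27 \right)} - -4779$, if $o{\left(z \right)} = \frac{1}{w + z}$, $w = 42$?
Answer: $\frac{329752}{69} \approx 4779.0$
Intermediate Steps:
$o{\left(z \right)} = \frac{1}{42 + z}$
$o{\left(27 \right)} - -4779 = \frac{1}{42 + 27} - -4779 = \frac{1}{69} + 4779 = \frac{329752}{69}$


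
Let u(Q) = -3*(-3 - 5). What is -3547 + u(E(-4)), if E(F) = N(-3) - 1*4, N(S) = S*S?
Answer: -3523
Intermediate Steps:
N(S) = S**2
E(F) = 5 (E(F) = (-3)**2 - 1*4 = 9 - 4 = 5)
u(Q) = 24 (u(Q) = -3*(-8) = 24)
-3547 + u(E(-4)) = -3547 + 24 = -3523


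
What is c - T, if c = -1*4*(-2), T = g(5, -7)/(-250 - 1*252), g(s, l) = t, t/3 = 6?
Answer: 2017/251 ≈ 8.0359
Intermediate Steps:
t = 18 (t = 3*6 = 18)
g(s, l) = 18
T = -9/251 (T = 18/(-250 - 1*252) = 18/(-250 - 252) = 18/(-502) = 18*(-1/502) = -9/251 ≈ -0.035857)
c = 8 (c = -4*(-2) = 8)
c - T = 8 - 1*(-9/251) = 8 + 9/251 = 2017/251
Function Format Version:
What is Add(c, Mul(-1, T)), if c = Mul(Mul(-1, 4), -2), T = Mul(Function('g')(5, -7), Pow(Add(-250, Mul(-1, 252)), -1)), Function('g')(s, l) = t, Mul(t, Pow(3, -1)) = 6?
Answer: Rational(2017, 251) ≈ 8.0359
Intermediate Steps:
t = 18 (t = Mul(3, 6) = 18)
Function('g')(s, l) = 18
T = Rational(-9, 251) (T = Mul(18, Pow(Add(-250, Mul(-1, 252)), -1)) = Mul(18, Pow(Add(-250, -252), -1)) = Mul(18, Pow(-502, -1)) = Mul(18, Rational(-1, 502)) = Rational(-9, 251) ≈ -0.035857)
c = 8 (c = Mul(-4, -2) = 8)
Add(c, Mul(-1, T)) = Add(8, Mul(-1, Rational(-9, 251))) = Add(8, Rational(9, 251)) = Rational(2017, 251)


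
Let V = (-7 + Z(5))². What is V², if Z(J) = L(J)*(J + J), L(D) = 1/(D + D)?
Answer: 1296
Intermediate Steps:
L(D) = 1/(2*D)
Z(J) = 1 (Z(J) = (1/(2*J))*(J + J) = (1/(2*J))*(2*J) = 1)
V = 36 (V = (-7 + 1)² = (-6)² = 36)
V² = 36² = 1296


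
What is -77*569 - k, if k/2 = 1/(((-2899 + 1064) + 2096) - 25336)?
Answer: -1098610973/25075 ≈ -43813.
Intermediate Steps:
k = -2/25075 (k = 2/(((-2899 + 1064) + 2096) - 25336) = 2/((-1835 + 2096) - 25336) = 2/(261 - 25336) = 2/(-25075) = 2*(-1/25075) = -2/25075 ≈ -7.9761e-5)
-77*569 - k = -77*569 - 1*(-2/25075) = -43813 + 2/25075 = -1098610973/25075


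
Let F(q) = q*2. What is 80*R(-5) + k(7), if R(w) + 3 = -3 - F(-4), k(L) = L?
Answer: 167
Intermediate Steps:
F(q) = 2*q
R(w) = 2 (R(w) = -3 + (-3 - 2*(-4)) = -3 + (-3 - 1*(-8)) = -3 + (-3 + 8) = -3 + 5 = 2)
80*R(-5) + k(7) = 80*2 + 7 = 160 + 7 = 167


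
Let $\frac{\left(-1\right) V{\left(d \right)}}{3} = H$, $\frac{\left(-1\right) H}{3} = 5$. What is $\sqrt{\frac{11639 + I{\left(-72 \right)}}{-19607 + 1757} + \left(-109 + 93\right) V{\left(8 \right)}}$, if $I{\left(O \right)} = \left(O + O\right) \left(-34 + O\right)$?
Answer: $\frac{i \sqrt{9195536742}}{3570} \approx 26.861 i$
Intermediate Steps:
$H = -15$ ($H = \left(-3\right) 5 = -15$)
$I{\left(O \right)} = 2 O \left(-34 + O\right)$
$V{\left(d \right)} = 45$ ($V{\left(d \right)} = \left(-3\right) \left(-15\right) = 45$)
$\sqrt{\frac{11639 + I{\left(-72 \right)}}{-19607 + 1757} + \left(-109 + 93\right) V{\left(8 \right)}} = \sqrt{\frac{11639 + 2 \left(-72\right) \left(-34 - 72\right)}{-19607 + 1757} + \left(-109 + 93\right) 45} = \sqrt{\frac{11639 + 2 \left(-72\right) \left(-106\right)}{-17850} - 720} = \sqrt{\left(11639 + 15264\right) \left(- \frac{1}{17850}\right) - 720} = \sqrt{26903 \left(- \frac{1}{17850}\right) - 720} = \sqrt{- \frac{26903}{17850} - 720} = \sqrt{- \frac{12878903}{17850}} = \frac{i \sqrt{9195536742}}{3570}$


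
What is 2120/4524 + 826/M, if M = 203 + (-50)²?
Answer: 788932/1019031 ≈ 0.77420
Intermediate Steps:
M = 2703 (M = 203 + 2500 = 2703)
2120/4524 + 826/M = 2120/4524 + 826/2703 = 2120*(1/4524) + 826*(1/2703) = 530/1131 + 826/2703 = 788932/1019031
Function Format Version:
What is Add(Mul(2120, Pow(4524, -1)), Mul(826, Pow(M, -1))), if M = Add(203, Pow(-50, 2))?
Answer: Rational(788932, 1019031) ≈ 0.77420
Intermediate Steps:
M = 2703 (M = Add(203, 2500) = 2703)
Add(Mul(2120, Pow(4524, -1)), Mul(826, Pow(M, -1))) = Add(Mul(2120, Pow(4524, -1)), Mul(826, Pow(2703, -1))) = Add(Mul(2120, Rational(1, 4524)), Mul(826, Rational(1, 2703))) = Add(Rational(530, 1131), Rational(826, 2703)) = Rational(788932, 1019031)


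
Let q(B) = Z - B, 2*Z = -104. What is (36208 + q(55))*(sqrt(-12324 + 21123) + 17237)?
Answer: 622272937 + 36101*sqrt(8799) ≈ 6.2566e+8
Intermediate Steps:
Z = -52 (Z = (1/2)*(-104) = -52)
q(B) = -52 - B
(36208 + q(55))*(sqrt(-12324 + 21123) + 17237) = (36208 + (-52 - 1*55))*(sqrt(-12324 + 21123) + 17237) = (36208 + (-52 - 55))*(sqrt(8799) + 17237) = (36208 - 107)*(17237 + sqrt(8799)) = 36101*(17237 + sqrt(8799)) = 622272937 + 36101*sqrt(8799)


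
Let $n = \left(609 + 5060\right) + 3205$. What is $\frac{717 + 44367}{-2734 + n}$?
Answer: $\frac{11271}{1535} \approx 7.3427$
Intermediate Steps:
$n = 8874$ ($n = 5669 + 3205 = 8874$)
$\frac{717 + 44367}{-2734 + n} = \frac{717 + 44367}{-2734 + 8874} = \frac{45084}{6140} = 45084 \cdot \frac{1}{6140} = \frac{11271}{1535}$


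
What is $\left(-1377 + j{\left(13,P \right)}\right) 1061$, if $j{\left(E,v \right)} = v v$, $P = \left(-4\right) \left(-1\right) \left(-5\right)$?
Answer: $-1036597$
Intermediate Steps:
$P = -20$ ($P = 4 \left(-5\right) = -20$)
$j{\left(E,v \right)} = v^{2}$
$\left(-1377 + j{\left(13,P \right)}\right) 1061 = \left(-1377 + \left(-20\right)^{2}\right) 1061 = \left(-1377 + 400\right) 1061 = \left(-977\right) 1061 = -1036597$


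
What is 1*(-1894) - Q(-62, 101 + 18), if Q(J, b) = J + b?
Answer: -1951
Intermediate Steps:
1*(-1894) - Q(-62, 101 + 18) = 1*(-1894) - (-62 + (101 + 18)) = -1894 - (-62 + 119) = -1894 - 1*57 = -1894 - 57 = -1951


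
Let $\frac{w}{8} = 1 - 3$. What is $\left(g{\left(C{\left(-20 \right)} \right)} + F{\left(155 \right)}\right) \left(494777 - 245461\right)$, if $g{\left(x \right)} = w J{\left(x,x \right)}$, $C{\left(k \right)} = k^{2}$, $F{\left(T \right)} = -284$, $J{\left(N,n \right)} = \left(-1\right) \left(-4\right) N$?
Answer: $-6453295344$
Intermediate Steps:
$J{\left(N,n \right)} = 4 N$
$w = -16$ ($w = 8 \left(1 - 3\right) = 8 \left(-2\right) = -16$)
$g{\left(x \right)} = - 64 x$ ($g{\left(x \right)} = - 16 \cdot 4 x = - 64 x$)
$\left(g{\left(C{\left(-20 \right)} \right)} + F{\left(155 \right)}\right) \left(494777 - 245461\right) = \left(- 64 \left(-20\right)^{2} - 284\right) \left(494777 - 245461\right) = \left(\left(-64\right) 400 - 284\right) 249316 = \left(-25600 - 284\right) 249316 = \left(-25884\right) 249316 = -6453295344$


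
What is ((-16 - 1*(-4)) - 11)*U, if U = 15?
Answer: -345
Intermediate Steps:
((-16 - 1*(-4)) - 11)*U = ((-16 - 1*(-4)) - 11)*15 = ((-16 + 4) - 11)*15 = (-12 - 11)*15 = -23*15 = -345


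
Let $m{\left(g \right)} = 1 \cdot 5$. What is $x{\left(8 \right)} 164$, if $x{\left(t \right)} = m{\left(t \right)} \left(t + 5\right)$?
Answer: $10660$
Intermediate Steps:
$m{\left(g \right)} = 5$
$x{\left(t \right)} = 25 + 5 t$ ($x{\left(t \right)} = 5 \left(t + 5\right) = 5 \left(5 + t\right) = 25 + 5 t$)
$x{\left(8 \right)} 164 = \left(25 + 5 \cdot 8\right) 164 = \left(25 + 40\right) 164 = 65 \cdot 164 = 10660$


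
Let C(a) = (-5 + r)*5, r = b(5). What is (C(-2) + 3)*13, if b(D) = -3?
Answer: -481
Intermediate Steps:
r = -3
C(a) = -40 (C(a) = (-5 - 3)*5 = -8*5 = -40)
(C(-2) + 3)*13 = (-40 + 3)*13 = -37*13 = -481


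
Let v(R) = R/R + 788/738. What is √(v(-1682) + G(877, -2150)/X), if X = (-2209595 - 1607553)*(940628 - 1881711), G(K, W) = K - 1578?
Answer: √100921165567964063880647721203/220923565113966 ≈ 1.4380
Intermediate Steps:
v(R) = 763/369 (v(R) = 1 + 788*(1/738) = 1 + 394/369 = 763/369)
G(K, W) = -1578 + K
X = 3592253091284 (X = -3817148*(-941083) = 3592253091284)
√(v(-1682) + G(877, -2150)/X) = √(763/369 + (-1578 + 877)/3592253091284) = √(763/369 - 701*1/3592253091284) = √(763/369 - 701/3592253091284) = √(2740889108391023/1325541390683796) = √100921165567964063880647721203/220923565113966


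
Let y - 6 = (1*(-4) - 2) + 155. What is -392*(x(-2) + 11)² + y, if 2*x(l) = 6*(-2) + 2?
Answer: -13957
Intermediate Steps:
x(l) = -5 (x(l) = (6*(-2) + 2)/2 = (-12 + 2)/2 = (½)*(-10) = -5)
y = 155 (y = 6 + ((1*(-4) - 2) + 155) = 6 + ((-4 - 2) + 155) = 6 + (-6 + 155) = 6 + 149 = 155)
-392*(x(-2) + 11)² + y = -392*(-5 + 11)² + 155 = -392*6² + 155 = -392*36 + 155 = -14112 + 155 = -13957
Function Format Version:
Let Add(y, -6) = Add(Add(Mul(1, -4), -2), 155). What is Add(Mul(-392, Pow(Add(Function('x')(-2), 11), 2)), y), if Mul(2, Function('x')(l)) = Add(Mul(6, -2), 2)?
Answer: -13957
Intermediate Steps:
Function('x')(l) = -5 (Function('x')(l) = Mul(Rational(1, 2), Add(Mul(6, -2), 2)) = Mul(Rational(1, 2), Add(-12, 2)) = Mul(Rational(1, 2), -10) = -5)
y = 155 (y = Add(6, Add(Add(Mul(1, -4), -2), 155)) = Add(6, Add(Add(-4, -2), 155)) = Add(6, Add(-6, 155)) = Add(6, 149) = 155)
Add(Mul(-392, Pow(Add(Function('x')(-2), 11), 2)), y) = Add(Mul(-392, Pow(Add(-5, 11), 2)), 155) = Add(Mul(-392, Pow(6, 2)), 155) = Add(Mul(-392, 36), 155) = Add(-14112, 155) = -13957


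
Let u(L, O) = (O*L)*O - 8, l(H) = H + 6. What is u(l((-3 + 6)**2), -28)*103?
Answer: 1210456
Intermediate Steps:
l(H) = 6 + H
u(L, O) = -8 + L*O**2 (u(L, O) = (L*O)*O - 8 = L*O**2 - 8 = -8 + L*O**2)
u(l((-3 + 6)**2), -28)*103 = (-8 + (6 + (-3 + 6)**2)*(-28)**2)*103 = (-8 + (6 + 3**2)*784)*103 = (-8 + (6 + 9)*784)*103 = (-8 + 15*784)*103 = (-8 + 11760)*103 = 11752*103 = 1210456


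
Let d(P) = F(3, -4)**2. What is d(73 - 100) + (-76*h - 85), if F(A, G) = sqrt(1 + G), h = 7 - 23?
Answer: 1128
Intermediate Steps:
h = -16
d(P) = -3 (d(P) = (sqrt(1 - 4))**2 = (sqrt(-3))**2 = (I*sqrt(3))**2 = -3)
d(73 - 100) + (-76*h - 85) = -3 + (-76*(-16) - 85) = -3 + (1216 - 85) = -3 + 1131 = 1128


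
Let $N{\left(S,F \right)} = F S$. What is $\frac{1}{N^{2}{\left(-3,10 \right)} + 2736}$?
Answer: $\frac{1}{3636} \approx 0.00027503$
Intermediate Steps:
$\frac{1}{N^{2}{\left(-3,10 \right)} + 2736} = \frac{1}{\left(10 \left(-3\right)\right)^{2} + 2736} = \frac{1}{\left(-30\right)^{2} + 2736} = \frac{1}{900 + 2736} = \frac{1}{3636}$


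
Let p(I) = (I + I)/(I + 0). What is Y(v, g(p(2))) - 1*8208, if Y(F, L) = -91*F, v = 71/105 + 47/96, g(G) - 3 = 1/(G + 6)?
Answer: -3990761/480 ≈ -8314.1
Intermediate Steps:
p(I) = 2 (p(I) = (2*I)/I = 2)
g(G) = 3 + 1/(6 + G) (g(G) = 3 + 1/(G + 6) = 3 + 1/(6 + G))
v = 3917/3360 (v = 71*(1/105) + 47*(1/96) = 71/105 + 47/96 = 3917/3360 ≈ 1.1658)
Y(v, g(p(2))) - 1*8208 = -91*3917/3360 - 1*8208 = -50921/480 - 8208 = -3990761/480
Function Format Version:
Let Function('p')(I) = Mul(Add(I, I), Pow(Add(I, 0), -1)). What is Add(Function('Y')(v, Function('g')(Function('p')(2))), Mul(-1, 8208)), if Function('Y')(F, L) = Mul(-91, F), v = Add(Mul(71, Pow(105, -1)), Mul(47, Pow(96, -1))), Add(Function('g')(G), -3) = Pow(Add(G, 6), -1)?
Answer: Rational(-3990761, 480) ≈ -8314.1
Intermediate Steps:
Function('p')(I) = 2 (Function('p')(I) = Mul(Mul(2, I), Pow(I, -1)) = 2)
Function('g')(G) = Add(3, Pow(Add(6, G), -1)) (Function('g')(G) = Add(3, Pow(Add(G, 6), -1)) = Add(3, Pow(Add(6, G), -1)))
v = Rational(3917, 3360) (v = Add(Mul(71, Rational(1, 105)), Mul(47, Rational(1, 96))) = Add(Rational(71, 105), Rational(47, 96)) = Rational(3917, 3360) ≈ 1.1658)
Add(Function('Y')(v, Function('g')(Function('p')(2))), Mul(-1, 8208)) = Add(Mul(-91, Rational(3917, 3360)), Mul(-1, 8208)) = Add(Rational(-50921, 480), -8208) = Rational(-3990761, 480)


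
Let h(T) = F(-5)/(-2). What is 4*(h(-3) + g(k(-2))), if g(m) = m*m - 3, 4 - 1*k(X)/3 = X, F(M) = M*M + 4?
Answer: 1226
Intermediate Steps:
F(M) = 4 + M² (F(M) = M² + 4 = 4 + M²)
k(X) = 12 - 3*X
g(m) = -3 + m² (g(m) = m² - 3 = -3 + m²)
h(T) = -29/2 (h(T) = (4 + (-5)²)/(-2) = (4 + 25)*(-½) = 29*(-½) = -29/2)
4*(h(-3) + g(k(-2))) = 4*(-29/2 + (-3 + (12 - 3*(-2))²)) = 4*(-29/2 + (-3 + (12 + 6)²)) = 4*(-29/2 + (-3 + 18²)) = 4*(-29/2 + (-3 + 324)) = 4*(-29/2 + 321) = 4*(613/2) = 1226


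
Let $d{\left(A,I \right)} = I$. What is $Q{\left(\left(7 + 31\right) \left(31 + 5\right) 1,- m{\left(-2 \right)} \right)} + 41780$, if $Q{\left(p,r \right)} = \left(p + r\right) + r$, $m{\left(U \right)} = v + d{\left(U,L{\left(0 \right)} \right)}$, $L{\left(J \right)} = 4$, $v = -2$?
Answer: $43144$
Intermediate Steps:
$m{\left(U \right)} = 2$ ($m{\left(U \right)} = -2 + 4 = 2$)
$Q{\left(p,r \right)} = p + 2 r$
$Q{\left(\left(7 + 31\right) \left(31 + 5\right) 1,- m{\left(-2 \right)} \right)} + 41780 = \left(\left(7 + 31\right) \left(31 + 5\right) 1 + 2 \left(\left(-1\right) 2\right)\right) + 41780 = \left(38 \cdot 36 \cdot 1 + 2 \left(-2\right)\right) + 41780 = \left(1368 \cdot 1 - 4\right) + 41780 = \left(1368 - 4\right) + 41780 = 1364 + 41780 = 43144$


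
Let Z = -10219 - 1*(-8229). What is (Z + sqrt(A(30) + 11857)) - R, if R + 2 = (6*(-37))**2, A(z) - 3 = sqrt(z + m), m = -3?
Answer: -51272 + sqrt(11860 + 3*sqrt(3)) ≈ -51163.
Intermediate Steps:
A(z) = 3 + sqrt(-3 + z) (A(z) = 3 + sqrt(z - 3) = 3 + sqrt(-3 + z))
Z = -1990 (Z = -10219 + 8229 = -1990)
R = 49282 (R = -2 + (6*(-37))**2 = -2 + (-222)**2 = -2 + 49284 = 49282)
(Z + sqrt(A(30) + 11857)) - R = (-1990 + sqrt((3 + sqrt(-3 + 30)) + 11857)) - 1*49282 = (-1990 + sqrt((3 + sqrt(27)) + 11857)) - 49282 = (-1990 + sqrt((3 + 3*sqrt(3)) + 11857)) - 49282 = (-1990 + sqrt(11860 + 3*sqrt(3))) - 49282 = -51272 + sqrt(11860 + 3*sqrt(3))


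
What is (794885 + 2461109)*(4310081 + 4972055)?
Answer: 30222579123184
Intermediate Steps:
(794885 + 2461109)*(4310081 + 4972055) = 3255994*9282136 = 30222579123184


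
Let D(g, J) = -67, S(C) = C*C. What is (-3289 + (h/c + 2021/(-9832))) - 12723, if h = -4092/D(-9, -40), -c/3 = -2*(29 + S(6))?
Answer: -685609676351/42818360 ≈ -16012.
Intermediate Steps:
S(C) = C**2
c = 390 (c = -(-6)*(29 + 6**2) = -(-6)*(29 + 36) = -(-6)*65 = -3*(-130) = 390)
h = 4092/67 (h = -4092/(-67) = -4092*(-1/67) = 4092/67 ≈ 61.075)
(-3289 + (h/c + 2021/(-9832))) - 12723 = (-3289 + ((4092/67)/390 + 2021/(-9832))) - 12723 = (-3289 + ((4092/67)*(1/390) + 2021*(-1/9832))) - 12723 = (-3289 + (682/4355 - 2021/9832)) - 12723 = (-3289 - 2096031/42818360) - 12723 = -140831682071/42818360 - 12723 = -685609676351/42818360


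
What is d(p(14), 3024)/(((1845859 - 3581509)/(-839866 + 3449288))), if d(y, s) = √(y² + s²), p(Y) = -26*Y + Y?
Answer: -137338*√47281/6525 ≈ -4576.7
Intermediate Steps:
p(Y) = -25*Y
d(y, s) = √(s² + y²)
d(p(14), 3024)/(((1845859 - 3581509)/(-839866 + 3449288))) = √(3024² + (-25*14)²)/(((1845859 - 3581509)/(-839866 + 3449288))) = √(9144576 + (-350)²)/((-1735650/2609422)) = √(9144576 + 122500)/((-1735650*1/2609422)) = √9267076/(-45675/68669) = (14*√47281)*(-68669/45675) = -137338*√47281/6525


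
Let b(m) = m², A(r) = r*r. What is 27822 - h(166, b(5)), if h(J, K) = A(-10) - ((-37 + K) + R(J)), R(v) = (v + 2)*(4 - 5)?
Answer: 27542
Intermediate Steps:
R(v) = -2 - v (R(v) = (2 + v)*(-1) = -2 - v)
A(r) = r²
h(J, K) = 139 + J - K (h(J, K) = (-10)² - ((-37 + K) + (-2 - J)) = 100 - (-39 + K - J) = 100 + (39 + J - K) = 139 + J - K)
27822 - h(166, b(5)) = 27822 - (139 + 166 - 1*5²) = 27822 - (139 + 166 - 1*25) = 27822 - (139 + 166 - 25) = 27822 - 1*280 = 27822 - 280 = 27542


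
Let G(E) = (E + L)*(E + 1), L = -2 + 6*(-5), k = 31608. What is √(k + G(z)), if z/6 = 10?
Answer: 2*√8329 ≈ 182.53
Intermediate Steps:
z = 60 (z = 6*10 = 60)
L = -32 (L = -2 - 30 = -32)
G(E) = (1 + E)*(-32 + E) (G(E) = (E - 32)*(E + 1) = (-32 + E)*(1 + E) = (1 + E)*(-32 + E))
√(k + G(z)) = √(31608 + (-32 + 60² - 31*60)) = √(31608 + (-32 + 3600 - 1860)) = √(31608 + 1708) = √33316 = 2*√8329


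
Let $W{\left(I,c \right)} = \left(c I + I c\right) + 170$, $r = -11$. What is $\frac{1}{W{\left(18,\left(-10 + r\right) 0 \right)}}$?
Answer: $\frac{1}{170} \approx 0.0058824$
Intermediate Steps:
$W{\left(I,c \right)} = 170 + 2 I c$ ($W{\left(I,c \right)} = \left(I c + I c\right) + 170 = 2 I c + 170 = 170 + 2 I c$)
$\frac{1}{W{\left(18,\left(-10 + r\right) 0 \right)}} = \frac{1}{170 + 2 \cdot 18 \left(-10 - 11\right) 0} = \frac{1}{170 + 2 \cdot 18 \left(\left(-21\right) 0\right)} = \frac{1}{170 + 2 \cdot 18 \cdot 0} = \frac{1}{170 + 0} = \frac{1}{170}$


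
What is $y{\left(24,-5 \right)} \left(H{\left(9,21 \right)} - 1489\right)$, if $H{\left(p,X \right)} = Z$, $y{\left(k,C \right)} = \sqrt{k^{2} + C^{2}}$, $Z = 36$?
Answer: $- 1453 \sqrt{601} \approx -35621.0$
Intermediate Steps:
$y{\left(k,C \right)} = \sqrt{C^{2} + k^{2}}$
$H{\left(p,X \right)} = 36$
$y{\left(24,-5 \right)} \left(H{\left(9,21 \right)} - 1489\right) = \sqrt{\left(-5\right)^{2} + 24^{2}} \left(36 - 1489\right) = \sqrt{25 + 576} \left(-1453\right) = \sqrt{601} \left(-1453\right) = - 1453 \sqrt{601}$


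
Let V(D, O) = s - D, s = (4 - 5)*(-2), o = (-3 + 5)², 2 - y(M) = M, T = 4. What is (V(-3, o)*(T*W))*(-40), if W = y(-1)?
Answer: -2400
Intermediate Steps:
y(M) = 2 - M
o = 4 (o = 2² = 4)
s = 2 (s = -1*(-2) = 2)
W = 3 (W = 2 - 1*(-1) = 2 + 1 = 3)
V(D, O) = 2 - D
(V(-3, o)*(T*W))*(-40) = ((2 - 1*(-3))*(4*3))*(-40) = ((2 + 3)*12)*(-40) = (5*12)*(-40) = 60*(-40) = -2400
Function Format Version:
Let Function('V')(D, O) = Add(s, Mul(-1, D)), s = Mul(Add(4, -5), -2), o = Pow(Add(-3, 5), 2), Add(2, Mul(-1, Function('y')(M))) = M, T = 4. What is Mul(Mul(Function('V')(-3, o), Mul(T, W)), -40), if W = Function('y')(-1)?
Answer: -2400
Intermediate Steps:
Function('y')(M) = Add(2, Mul(-1, M))
o = 4 (o = Pow(2, 2) = 4)
s = 2 (s = Mul(-1, -2) = 2)
W = 3 (W = Add(2, Mul(-1, -1)) = Add(2, 1) = 3)
Function('V')(D, O) = Add(2, Mul(-1, D))
Mul(Mul(Function('V')(-3, o), Mul(T, W)), -40) = Mul(Mul(Add(2, Mul(-1, -3)), Mul(4, 3)), -40) = Mul(Mul(Add(2, 3), 12), -40) = Mul(Mul(5, 12), -40) = Mul(60, -40) = -2400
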